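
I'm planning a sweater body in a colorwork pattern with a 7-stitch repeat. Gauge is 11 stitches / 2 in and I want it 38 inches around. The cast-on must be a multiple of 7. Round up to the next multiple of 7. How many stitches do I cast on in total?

CO 210 sts.

11 / 2 = 5.5 sts per inch.
38 × 5.5 = 209.00 sts.
Next multiple of 7: 210.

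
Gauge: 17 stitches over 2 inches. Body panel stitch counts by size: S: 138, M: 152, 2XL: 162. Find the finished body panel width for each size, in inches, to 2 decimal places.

S 16.24 inches; M 17.88 inches; 2XL 19.06 inches.

17/2 = 8.5 sts per in.
S: 138 / 8.5 = 16.235 → 16.24 in.
M: 152 / 8.5 = 17.882 → 17.88 in.
2XL: 162 / 8.5 = 19.059 → 19.06 in.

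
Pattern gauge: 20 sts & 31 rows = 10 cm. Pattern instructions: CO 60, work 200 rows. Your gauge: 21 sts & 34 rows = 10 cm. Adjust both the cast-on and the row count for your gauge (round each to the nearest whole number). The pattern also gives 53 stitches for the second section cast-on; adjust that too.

Stitches: 60 × 21/20 = 63.00 → 63.
Rows: 200 × 34/31 = 219.35 → 219.
second section cast-on: 53 × 21/20 = 55.65 → 56.

Cast on 63 stitches; work 219 rows; second section cast-on 56 stitches.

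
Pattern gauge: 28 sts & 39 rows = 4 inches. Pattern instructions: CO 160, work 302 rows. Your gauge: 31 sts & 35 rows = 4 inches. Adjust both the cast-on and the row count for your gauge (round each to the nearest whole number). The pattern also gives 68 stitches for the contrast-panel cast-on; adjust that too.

Cast on 177 stitches; work 271 rows; contrast-panel cast-on 75 stitches.

Stitches: 160 × 31/28 = 177.14 → 177.
Rows: 302 × 35/39 = 271.03 → 271.
contrast-panel cast-on: 68 × 31/28 = 75.29 → 75.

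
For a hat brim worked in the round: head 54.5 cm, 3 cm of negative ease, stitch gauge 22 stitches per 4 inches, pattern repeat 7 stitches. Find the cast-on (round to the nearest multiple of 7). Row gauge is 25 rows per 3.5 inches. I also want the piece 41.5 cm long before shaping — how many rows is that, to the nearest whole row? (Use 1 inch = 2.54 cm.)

Finished = 54.5 − 3 = 51.5 cm.
51.5 cm × 1/2.54 = 20.28 inches.
22/4 = 5.5 sts per in; 20.28 × 5.5 = 111.52 sts.
Nearest multiple of 7 → 112.
41.5 cm = 16.34 inches; × 7.143 = 116.70 → 117 rows.

Cast on 112 stitches; work 117 rows.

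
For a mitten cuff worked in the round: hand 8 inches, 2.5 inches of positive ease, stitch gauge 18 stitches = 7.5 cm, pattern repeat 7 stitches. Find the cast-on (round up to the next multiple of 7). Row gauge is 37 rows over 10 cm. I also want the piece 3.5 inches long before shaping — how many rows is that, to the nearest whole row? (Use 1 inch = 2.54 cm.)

Finished = 8 + 2.5 = 10.5 inches.
10.5 inches × 2.54 = 26.67 cm.
18/7.5 = 2.4 sts per cm; 26.67 × 2.4 = 64.01 sts.
Next multiple of 7 → 70.
3.5 inches = 8.89 cm; × 3.7 = 32.89 → 33 rows.

Cast on 70 stitches; work 33 rows.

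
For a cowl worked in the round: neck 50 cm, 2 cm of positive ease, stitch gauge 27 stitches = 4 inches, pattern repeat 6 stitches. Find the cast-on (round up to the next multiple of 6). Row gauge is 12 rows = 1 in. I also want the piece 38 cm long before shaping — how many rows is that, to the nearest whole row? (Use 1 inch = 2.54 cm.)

Cast on 144 stitches; work 180 rows.

Finished = 50 + 2 = 52 cm.
52 cm × 1/2.54 = 20.47 inches.
27/4 = 6.75 sts per in; 20.47 × 6.75 = 138.19 sts.
Next multiple of 6 → 144.
38 cm = 14.96 inches; × 12 = 179.53 → 180 rows.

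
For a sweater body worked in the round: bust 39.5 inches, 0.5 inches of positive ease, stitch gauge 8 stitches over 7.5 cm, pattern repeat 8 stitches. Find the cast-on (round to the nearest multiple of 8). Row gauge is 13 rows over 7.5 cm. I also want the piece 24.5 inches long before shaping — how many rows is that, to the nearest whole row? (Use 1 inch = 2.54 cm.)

Finished = 39.5 + 0.5 = 40 inches.
40 inches × 2.54 = 101.60 cm.
8/7.5 = 1.067 sts per cm; 101.60 × 1.067 = 108.37 sts.
Nearest multiple of 8 → 112.
24.5 inches = 62.23 cm; × 1.733 = 107.87 → 108 rows.

Cast on 112 stitches; work 108 rows.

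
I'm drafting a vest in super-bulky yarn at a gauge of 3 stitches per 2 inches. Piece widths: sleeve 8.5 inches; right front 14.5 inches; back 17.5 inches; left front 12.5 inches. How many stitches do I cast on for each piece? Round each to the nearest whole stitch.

Rate = 3/2 = 1.5 sts per in.
sleeve: 8.5 × 1.5 = 12.75 → 13.
right front: 14.5 × 1.5 = 21.75 → 22.
back: 17.5 × 1.5 = 26.25 → 26.
left front: 12.5 × 1.5 = 18.75 → 19.

sleeve 13; right front 22; back 26; left front 19.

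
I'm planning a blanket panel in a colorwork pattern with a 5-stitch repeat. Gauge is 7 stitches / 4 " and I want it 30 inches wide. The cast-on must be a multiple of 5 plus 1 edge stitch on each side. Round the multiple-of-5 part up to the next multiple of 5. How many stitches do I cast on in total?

7 / 4 = 1.75 sts per inch.
30 × 1.75 = 52.50 sts.
Less 2 edge sts → 50.50 for the repeat.
Next multiple of 5: 55.
Add back 2 edge sts → 57.

CO 57 sts.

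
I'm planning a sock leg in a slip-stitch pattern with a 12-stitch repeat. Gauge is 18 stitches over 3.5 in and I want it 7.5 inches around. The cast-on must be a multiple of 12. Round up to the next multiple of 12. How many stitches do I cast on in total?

18 / 3.5 = 5.143 sts per inch.
7.5 × 5.143 = 38.57 sts.
Next multiple of 12: 48.

CO 48 sts.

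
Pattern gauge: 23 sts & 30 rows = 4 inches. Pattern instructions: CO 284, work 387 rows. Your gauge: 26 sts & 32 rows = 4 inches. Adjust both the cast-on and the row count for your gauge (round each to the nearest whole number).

Cast on 321 stitches; work 413 rows.

Stitches: 284 × 26/23 = 321.04 → 321.
Rows: 387 × 32/30 = 412.80 → 413.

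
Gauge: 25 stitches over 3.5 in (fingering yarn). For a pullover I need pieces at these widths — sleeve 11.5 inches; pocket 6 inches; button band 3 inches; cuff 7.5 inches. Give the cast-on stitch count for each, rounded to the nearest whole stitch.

Rate = 25/3.5 = 7.143 sts per in.
sleeve: 11.5 × 7.143 = 82.14 → 82.
pocket: 6 × 7.143 = 42.86 → 43.
button band: 3 × 7.143 = 21.43 → 21.
cuff: 7.5 × 7.143 = 53.57 → 54.

sleeve 82; pocket 43; button band 21; cuff 54.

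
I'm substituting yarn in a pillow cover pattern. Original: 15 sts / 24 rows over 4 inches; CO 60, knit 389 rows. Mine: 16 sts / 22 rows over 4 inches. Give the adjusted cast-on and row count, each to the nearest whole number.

Stitches: 60 × 16/15 = 64.00 → 64.
Rows: 389 × 22/24 = 356.58 → 357.

Cast on 64 stitches; work 357 rows.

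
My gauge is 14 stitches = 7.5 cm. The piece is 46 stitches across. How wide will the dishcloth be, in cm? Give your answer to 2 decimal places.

14 stitches / 7.5 cm = 1.867 stitches per cm.
46 / 1.867 = 24.643 cm.

24.64 cm.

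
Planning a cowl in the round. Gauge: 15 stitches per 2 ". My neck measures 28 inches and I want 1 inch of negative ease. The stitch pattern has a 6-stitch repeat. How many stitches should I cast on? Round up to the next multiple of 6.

CO 204 sts.

Finished = 28 − 1 = 27 inches.
15 / 2 = 7.5 sts/in.
27 × 7.5 = 202.50 sts.
Next multiple of 6: 204.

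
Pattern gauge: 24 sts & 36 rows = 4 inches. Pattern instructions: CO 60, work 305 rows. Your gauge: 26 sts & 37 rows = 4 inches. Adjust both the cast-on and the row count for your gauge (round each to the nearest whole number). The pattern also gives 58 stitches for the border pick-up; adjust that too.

Stitches: 60 × 26/24 = 65.00 → 65.
Rows: 305 × 37/36 = 313.47 → 313.
border pick-up: 58 × 26/24 = 62.83 → 63.

Cast on 65 stitches; work 313 rows; border pick-up 63 stitches.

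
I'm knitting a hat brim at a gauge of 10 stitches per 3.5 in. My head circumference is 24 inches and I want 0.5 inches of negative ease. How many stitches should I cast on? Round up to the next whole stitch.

CO 68 sts.

Finished = 24 − 0.5 = 23.5 in.
10 / 3.5 = 2.857 sts per inch.
23.50 × 2.857 = 67.14 sts.
→ 68 sts.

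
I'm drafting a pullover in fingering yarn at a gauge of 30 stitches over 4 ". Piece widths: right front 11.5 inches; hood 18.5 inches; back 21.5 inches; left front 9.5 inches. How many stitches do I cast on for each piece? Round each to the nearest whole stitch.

Rate = 30/4 = 7.5 sts per in.
right front: 11.5 × 7.5 = 86.25 → 86.
hood: 18.5 × 7.5 = 138.75 → 139.
back: 21.5 × 7.5 = 161.25 → 161.
left front: 9.5 × 7.5 = 71.25 → 71.

right front 86; hood 139; back 161; left front 71.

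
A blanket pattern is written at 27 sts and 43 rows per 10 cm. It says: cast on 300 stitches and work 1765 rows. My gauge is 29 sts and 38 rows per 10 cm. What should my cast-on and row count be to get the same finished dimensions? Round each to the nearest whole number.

Stitches: 300 × 29/27 = 322.22 → 322.
Rows: 1765 × 38/43 = 1559.77 → 1560.

Cast on 322 stitches; work 1560 rows.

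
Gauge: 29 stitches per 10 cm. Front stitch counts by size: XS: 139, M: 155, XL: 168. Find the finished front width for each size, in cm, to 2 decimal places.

XS 47.93 cm; M 53.45 cm; XL 57.93 cm.

29/10 = 2.9 sts per cm.
XS: 139 / 2.9 = 47.931 → 47.93 cm.
M: 155 / 2.9 = 53.448 → 53.45 cm.
XL: 168 / 2.9 = 57.931 → 57.93 cm.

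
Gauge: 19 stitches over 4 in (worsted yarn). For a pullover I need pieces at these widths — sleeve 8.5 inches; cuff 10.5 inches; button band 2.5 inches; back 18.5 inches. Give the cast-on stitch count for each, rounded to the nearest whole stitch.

Rate = 19/4 = 4.75 sts per in.
sleeve: 8.5 × 4.75 = 40.38 → 40.
cuff: 10.5 × 4.75 = 49.88 → 50.
button band: 2.5 × 4.75 = 11.88 → 12.
back: 18.5 × 4.75 = 87.88 → 88.

sleeve 40; cuff 50; button band 12; back 88.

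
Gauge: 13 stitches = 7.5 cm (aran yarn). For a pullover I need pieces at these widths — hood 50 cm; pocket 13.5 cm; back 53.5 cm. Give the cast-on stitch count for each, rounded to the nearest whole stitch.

hood 87; pocket 23; back 93.

Rate = 13/7.5 = 1.733 sts per cm.
hood: 50 × 1.733 = 86.67 → 87.
pocket: 13.5 × 1.733 = 23.40 → 23.
back: 53.5 × 1.733 = 92.73 → 93.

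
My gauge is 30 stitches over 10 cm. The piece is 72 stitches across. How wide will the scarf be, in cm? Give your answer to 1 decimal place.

24.0 cm.

30 stitches / 10 cm = 3 stitches per cm.
72 / 3 = 24.00 cm.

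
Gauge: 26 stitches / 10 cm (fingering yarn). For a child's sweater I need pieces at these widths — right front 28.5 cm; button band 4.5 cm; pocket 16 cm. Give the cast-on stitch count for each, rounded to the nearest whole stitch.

Rate = 26/10 = 2.6 sts per cm.
right front: 28.5 × 2.6 = 74.10 → 74.
button band: 4.5 × 2.6 = 11.70 → 12.
pocket: 16 × 2.6 = 41.60 → 42.

right front 74; button band 12; pocket 42.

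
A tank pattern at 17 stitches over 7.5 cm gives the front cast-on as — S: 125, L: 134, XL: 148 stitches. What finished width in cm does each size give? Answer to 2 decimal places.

17/7.5 = 2.267 sts per cm.
S: 125 / 2.267 = 55.147 → 55.15 cm.
L: 134 / 2.267 = 59.118 → 59.12 cm.
XL: 148 / 2.267 = 65.294 → 65.29 cm.

S 55.15 cm; L 59.12 cm; XL 65.29 cm.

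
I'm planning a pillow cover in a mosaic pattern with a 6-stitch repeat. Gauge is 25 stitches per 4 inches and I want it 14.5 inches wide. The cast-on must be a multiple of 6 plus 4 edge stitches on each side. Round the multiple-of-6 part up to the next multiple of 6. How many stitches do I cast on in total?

92 stitches.

25 / 4 = 6.25 sts per inch.
14.5 × 6.25 = 90.62 sts.
Less 8 edge sts → 82.62 for the repeat.
Next multiple of 6: 84.
Add back 8 edge sts → 92.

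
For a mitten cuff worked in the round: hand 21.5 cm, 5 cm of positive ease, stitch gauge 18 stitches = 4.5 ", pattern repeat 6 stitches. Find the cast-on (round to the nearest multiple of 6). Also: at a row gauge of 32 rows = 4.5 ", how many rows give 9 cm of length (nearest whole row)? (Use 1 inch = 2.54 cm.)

Cast on 42 stitches; work 25 rows.

Finished = 21.5 + 5 = 26.5 cm.
26.5 cm × 1/2.54 = 10.43 inches.
18/4.5 = 4 sts per in; 10.43 × 4 = 41.73 sts.
Nearest multiple of 6 → 42.
9 cm = 3.54 inches; × 7.111 = 25.20 → 25 rows.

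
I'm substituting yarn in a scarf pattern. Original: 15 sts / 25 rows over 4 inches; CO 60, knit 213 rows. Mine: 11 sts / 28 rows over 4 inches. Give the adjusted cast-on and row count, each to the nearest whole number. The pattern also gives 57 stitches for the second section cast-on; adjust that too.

Cast on 44 stitches; work 239 rows; second section cast-on 42 stitches.

Stitches: 60 × 11/15 = 44.00 → 44.
Rows: 213 × 28/25 = 238.56 → 239.
second section cast-on: 57 × 11/15 = 41.80 → 42.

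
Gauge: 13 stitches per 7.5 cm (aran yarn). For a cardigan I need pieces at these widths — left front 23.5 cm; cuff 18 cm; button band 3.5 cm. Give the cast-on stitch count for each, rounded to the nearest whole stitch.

left front 41; cuff 31; button band 6.

Rate = 13/7.5 = 1.733 sts per cm.
left front: 23.5 × 1.733 = 40.73 → 41.
cuff: 18 × 1.733 = 31.20 → 31.
button band: 3.5 × 1.733 = 6.07 → 6.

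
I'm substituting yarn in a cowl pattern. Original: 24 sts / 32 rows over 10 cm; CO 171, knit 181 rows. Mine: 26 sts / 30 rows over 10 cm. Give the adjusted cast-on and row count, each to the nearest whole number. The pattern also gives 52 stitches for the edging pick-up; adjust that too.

Stitches: 171 × 26/24 = 185.25 → 185.
Rows: 181 × 30/32 = 169.69 → 170.
edging pick-up: 52 × 26/24 = 56.33 → 56.

Cast on 185 stitches; work 170 rows; edging pick-up 56 stitches.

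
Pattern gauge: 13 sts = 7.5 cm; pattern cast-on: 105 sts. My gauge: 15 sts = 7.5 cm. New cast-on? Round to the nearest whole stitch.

Cast on 121 stitches.

Scale factor = 15 / 13 = 1.154.
105 × 15 / 13 = 121.15 sts.
→ 121 sts.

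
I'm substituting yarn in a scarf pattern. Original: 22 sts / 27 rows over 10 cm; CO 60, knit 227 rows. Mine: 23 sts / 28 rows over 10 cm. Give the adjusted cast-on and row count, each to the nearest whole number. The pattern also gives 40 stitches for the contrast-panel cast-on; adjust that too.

Cast on 63 stitches; work 235 rows; contrast-panel cast-on 42 stitches.

Stitches: 60 × 23/22 = 62.73 → 63.
Rows: 227 × 28/27 = 235.41 → 235.
contrast-panel cast-on: 40 × 23/22 = 41.82 → 42.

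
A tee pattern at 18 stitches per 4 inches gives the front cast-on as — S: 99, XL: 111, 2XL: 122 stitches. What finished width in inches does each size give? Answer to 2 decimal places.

18/4 = 4.5 sts per in.
S: 99 / 4.5 = 22.000 → 22.00 in.
XL: 111 / 4.5 = 24.667 → 24.67 in.
2XL: 122 / 4.5 = 27.111 → 27.11 in.

S 22.00 inches; XL 24.67 inches; 2XL 27.11 inches.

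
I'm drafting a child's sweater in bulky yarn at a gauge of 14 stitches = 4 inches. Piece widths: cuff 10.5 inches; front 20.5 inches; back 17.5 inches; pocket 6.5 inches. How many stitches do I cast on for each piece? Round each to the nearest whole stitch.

Rate = 14/4 = 3.5 sts per in.
cuff: 10.5 × 3.5 = 36.75 → 37.
front: 20.5 × 3.5 = 71.75 → 72.
back: 17.5 × 3.5 = 61.25 → 61.
pocket: 6.5 × 3.5 = 22.75 → 23.

cuff 37; front 72; back 61; pocket 23.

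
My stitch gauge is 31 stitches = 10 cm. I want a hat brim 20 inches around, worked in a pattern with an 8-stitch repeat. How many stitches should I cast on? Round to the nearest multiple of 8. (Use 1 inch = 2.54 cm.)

Cast on 160 stitches.

20 in = 20 × 2.54 = 50.80 cm.
31 / 10 = 3.1 sts/cm.
50.80 × 3.1 = 157.48 sts.
→ 160.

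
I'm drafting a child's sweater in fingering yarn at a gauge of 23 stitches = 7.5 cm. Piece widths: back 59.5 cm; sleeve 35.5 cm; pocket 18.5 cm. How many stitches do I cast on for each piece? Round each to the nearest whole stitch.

back 182; sleeve 109; pocket 57.

Rate = 23/7.5 = 3.067 sts per cm.
back: 59.5 × 3.067 = 182.47 → 182.
sleeve: 35.5 × 3.067 = 108.87 → 109.
pocket: 18.5 × 3.067 = 56.73 → 57.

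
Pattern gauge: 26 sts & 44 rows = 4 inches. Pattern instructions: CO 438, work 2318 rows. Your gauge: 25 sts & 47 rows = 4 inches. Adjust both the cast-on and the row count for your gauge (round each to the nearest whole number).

Cast on 421 stitches; work 2476 rows.

Stitches: 438 × 25/26 = 421.15 → 421.
Rows: 2318 × 47/44 = 2476.05 → 2476.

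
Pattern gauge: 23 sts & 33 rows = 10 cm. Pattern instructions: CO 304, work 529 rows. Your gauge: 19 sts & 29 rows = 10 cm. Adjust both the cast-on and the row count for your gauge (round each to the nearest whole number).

Cast on 251 stitches; work 465 rows.

Stitches: 304 × 19/23 = 251.13 → 251.
Rows: 529 × 29/33 = 464.88 → 465.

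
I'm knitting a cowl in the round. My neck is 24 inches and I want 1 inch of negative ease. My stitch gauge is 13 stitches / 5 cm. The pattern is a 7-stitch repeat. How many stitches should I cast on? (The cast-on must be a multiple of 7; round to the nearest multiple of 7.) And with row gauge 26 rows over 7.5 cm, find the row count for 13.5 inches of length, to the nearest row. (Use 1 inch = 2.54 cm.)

Finished = 24 − 1 = 23 inches.
23 inches × 2.54 = 58.42 cm.
13/5 = 2.6 sts per cm; 58.42 × 2.6 = 151.89 sts.
Nearest multiple of 7 → 154.
13.5 inches = 34.29 cm; × 3.467 = 118.87 → 119 rows.

Cast on 154 stitches; work 119 rows.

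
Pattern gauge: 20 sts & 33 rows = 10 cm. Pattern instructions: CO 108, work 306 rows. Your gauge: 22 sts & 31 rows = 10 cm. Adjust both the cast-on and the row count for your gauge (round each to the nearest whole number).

Cast on 119 stitches; work 287 rows.

Stitches: 108 × 22/20 = 118.80 → 119.
Rows: 306 × 31/33 = 287.45 → 287.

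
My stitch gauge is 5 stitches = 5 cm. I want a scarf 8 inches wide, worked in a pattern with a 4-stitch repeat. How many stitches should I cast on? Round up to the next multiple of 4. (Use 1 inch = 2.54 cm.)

8 in = 8 × 2.54 = 20.32 cm.
5 / 5 = 1 sts/cm.
20.32 × 1 = 20.32 sts.
→ 24.

Cast on 24 stitches.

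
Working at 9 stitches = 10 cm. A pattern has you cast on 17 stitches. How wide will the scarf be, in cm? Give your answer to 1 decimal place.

18.9 cm.

9 stitches / 10 cm = 0.9 stitches per cm.
17 / 0.9 = 18.89 cm.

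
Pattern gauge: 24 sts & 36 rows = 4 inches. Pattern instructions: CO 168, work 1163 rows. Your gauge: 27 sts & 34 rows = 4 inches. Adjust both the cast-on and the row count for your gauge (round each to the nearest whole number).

Cast on 189 stitches; work 1098 rows.

Stitches: 168 × 27/24 = 189.00 → 189.
Rows: 1163 × 34/36 = 1098.39 → 1098.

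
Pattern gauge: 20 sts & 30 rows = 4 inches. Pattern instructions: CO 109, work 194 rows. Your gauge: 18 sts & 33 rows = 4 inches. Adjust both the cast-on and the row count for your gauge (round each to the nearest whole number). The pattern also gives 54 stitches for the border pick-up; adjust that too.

Cast on 98 stitches; work 213 rows; border pick-up 49 stitches.

Stitches: 109 × 18/20 = 98.10 → 98.
Rows: 194 × 33/30 = 213.40 → 213.
border pick-up: 54 × 18/20 = 48.60 → 49.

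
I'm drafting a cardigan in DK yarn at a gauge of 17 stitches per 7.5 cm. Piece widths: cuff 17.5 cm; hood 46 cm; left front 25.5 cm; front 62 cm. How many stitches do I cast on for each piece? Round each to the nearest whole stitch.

Rate = 17/7.5 = 2.267 sts per cm.
cuff: 17.5 × 2.267 = 39.67 → 40.
hood: 46 × 2.267 = 104.27 → 104.
left front: 25.5 × 2.267 = 57.80 → 58.
front: 62 × 2.267 = 140.53 → 141.

cuff 40; hood 104; left front 58; front 141.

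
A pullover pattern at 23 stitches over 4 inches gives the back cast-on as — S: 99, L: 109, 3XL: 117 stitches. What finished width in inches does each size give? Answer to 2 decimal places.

S 17.22 inches; L 18.96 inches; 3XL 20.35 inches.

23/4 = 5.75 sts per in.
S: 99 / 5.75 = 17.217 → 17.22 in.
L: 109 / 5.75 = 18.957 → 18.96 in.
3XL: 117 / 5.75 = 20.348 → 20.35 in.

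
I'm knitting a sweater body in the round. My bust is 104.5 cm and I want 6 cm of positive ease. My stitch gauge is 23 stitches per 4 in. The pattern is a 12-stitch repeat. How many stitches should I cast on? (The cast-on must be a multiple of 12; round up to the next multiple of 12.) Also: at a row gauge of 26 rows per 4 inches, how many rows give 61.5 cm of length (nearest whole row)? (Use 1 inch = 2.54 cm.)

Cast on 252 stitches; work 157 rows.

Finished = 104.5 + 6 = 110.5 cm.
110.5 cm × 1/2.54 = 43.50 inches.
23/4 = 5.75 sts per in; 43.50 × 5.75 = 250.15 sts.
Next multiple of 12 → 252.
61.5 cm = 24.21 inches; × 6.5 = 157.38 → 157 rows.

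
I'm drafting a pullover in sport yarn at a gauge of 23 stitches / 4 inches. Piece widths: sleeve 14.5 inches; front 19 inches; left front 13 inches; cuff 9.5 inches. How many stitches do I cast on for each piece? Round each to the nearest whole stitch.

sleeve 83; front 109; left front 75; cuff 55.

Rate = 23/4 = 5.75 sts per in.
sleeve: 14.5 × 5.75 = 83.38 → 83.
front: 19 × 5.75 = 109.25 → 109.
left front: 13 × 5.75 = 74.75 → 75.
cuff: 9.5 × 5.75 = 54.62 → 55.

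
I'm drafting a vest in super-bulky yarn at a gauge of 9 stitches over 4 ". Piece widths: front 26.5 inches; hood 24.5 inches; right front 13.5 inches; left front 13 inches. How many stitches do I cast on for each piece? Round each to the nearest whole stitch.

front 60; hood 55; right front 30; left front 29.

Rate = 9/4 = 2.25 sts per in.
front: 26.5 × 2.25 = 59.62 → 60.
hood: 24.5 × 2.25 = 55.12 → 55.
right front: 13.5 × 2.25 = 30.38 → 30.
left front: 13 × 2.25 = 29.25 → 29.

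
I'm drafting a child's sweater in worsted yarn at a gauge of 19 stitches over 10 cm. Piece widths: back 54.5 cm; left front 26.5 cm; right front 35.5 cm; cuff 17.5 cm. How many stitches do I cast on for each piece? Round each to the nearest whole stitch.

Rate = 19/10 = 1.9 sts per cm.
back: 54.5 × 1.9 = 103.55 → 104.
left front: 26.5 × 1.9 = 50.35 → 50.
right front: 35.5 × 1.9 = 67.45 → 67.
cuff: 17.5 × 1.9 = 33.25 → 33.

back 104; left front 50; right front 67; cuff 33.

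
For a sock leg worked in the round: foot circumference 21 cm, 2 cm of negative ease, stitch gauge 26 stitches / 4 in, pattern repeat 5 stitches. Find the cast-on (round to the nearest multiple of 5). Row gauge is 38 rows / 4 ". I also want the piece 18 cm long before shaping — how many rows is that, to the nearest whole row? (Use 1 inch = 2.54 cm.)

Cast on 50 stitches; work 67 rows.

Finished = 21 − 2 = 19 cm.
19 cm × 1/2.54 = 7.48 inches.
26/4 = 6.5 sts per in; 7.48 × 6.5 = 48.62 sts.
Nearest multiple of 5 → 50.
18 cm = 7.09 inches; × 9.5 = 67.32 → 67 rows.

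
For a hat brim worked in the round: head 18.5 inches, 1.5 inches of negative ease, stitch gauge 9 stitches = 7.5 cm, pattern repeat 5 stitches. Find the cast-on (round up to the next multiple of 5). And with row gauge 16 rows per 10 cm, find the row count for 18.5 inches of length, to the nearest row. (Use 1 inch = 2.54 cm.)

Cast on 55 stitches; work 75 rows.

Finished = 18.5 − 1.5 = 17 inches.
17 inches × 2.54 = 43.18 cm.
9/7.5 = 1.2 sts per cm; 43.18 × 1.2 = 51.82 sts.
Next multiple of 5 → 55.
18.5 inches = 46.99 cm; × 1.6 = 75.18 → 75 rows.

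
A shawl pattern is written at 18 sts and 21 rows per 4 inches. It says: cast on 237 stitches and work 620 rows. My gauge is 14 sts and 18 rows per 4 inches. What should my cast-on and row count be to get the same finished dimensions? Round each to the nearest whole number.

Stitches: 237 × 14/18 = 184.33 → 184.
Rows: 620 × 18/21 = 531.43 → 531.

Cast on 184 stitches; work 531 rows.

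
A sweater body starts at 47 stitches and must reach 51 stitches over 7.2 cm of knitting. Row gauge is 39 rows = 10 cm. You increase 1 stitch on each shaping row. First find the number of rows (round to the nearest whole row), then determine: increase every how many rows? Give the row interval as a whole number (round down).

Increase every 7th row.

Rows = 7.2 × 3.9 = 28.1 → 28 rows.
Stitches to add: 4 → 4 shaping rows (at 1 st each).
28 / 4 = 7.00 → every 7 rows.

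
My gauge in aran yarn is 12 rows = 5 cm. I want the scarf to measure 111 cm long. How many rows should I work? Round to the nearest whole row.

Work 266 rows.

12 rows / 5 cm = 2.4 rows per cm.
111 × 2.4 = 266.40 rows.
Round to nearest → 266.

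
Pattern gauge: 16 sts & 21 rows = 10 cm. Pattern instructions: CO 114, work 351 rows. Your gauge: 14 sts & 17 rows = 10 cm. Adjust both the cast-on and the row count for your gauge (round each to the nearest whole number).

Stitches: 114 × 14/16 = 99.75 → 100.
Rows: 351 × 17/21 = 284.14 → 284.

Cast on 100 stitches; work 284 rows.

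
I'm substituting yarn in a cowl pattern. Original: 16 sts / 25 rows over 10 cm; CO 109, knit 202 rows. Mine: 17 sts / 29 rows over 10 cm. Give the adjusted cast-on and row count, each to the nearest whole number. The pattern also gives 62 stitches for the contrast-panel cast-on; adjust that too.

Cast on 116 stitches; work 234 rows; contrast-panel cast-on 66 stitches.

Stitches: 109 × 17/16 = 115.81 → 116.
Rows: 202 × 29/25 = 234.32 → 234.
contrast-panel cast-on: 62 × 17/16 = 65.88 → 66.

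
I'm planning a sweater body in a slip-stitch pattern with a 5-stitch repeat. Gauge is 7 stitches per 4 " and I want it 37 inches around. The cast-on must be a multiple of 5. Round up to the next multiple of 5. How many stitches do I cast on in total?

7 / 4 = 1.75 sts per inch.
37 × 1.75 = 64.75 sts.
Next multiple of 5: 65.

Cast on 65 stitches.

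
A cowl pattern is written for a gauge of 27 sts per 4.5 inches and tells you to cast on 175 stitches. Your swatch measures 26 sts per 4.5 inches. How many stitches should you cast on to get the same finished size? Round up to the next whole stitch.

CO 169 sts.

Scale factor = 26 / 27 = 0.963.
175 × 26 / 27 = 168.52 sts.
→ 169 sts.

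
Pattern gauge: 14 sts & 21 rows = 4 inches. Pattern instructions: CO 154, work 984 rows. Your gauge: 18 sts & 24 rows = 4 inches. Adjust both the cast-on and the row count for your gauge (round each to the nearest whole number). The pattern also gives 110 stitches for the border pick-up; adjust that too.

Stitches: 154 × 18/14 = 198.00 → 198.
Rows: 984 × 24/21 = 1124.57 → 1125.
border pick-up: 110 × 18/14 = 141.43 → 141.

Cast on 198 stitches; work 1125 rows; border pick-up 141 stitches.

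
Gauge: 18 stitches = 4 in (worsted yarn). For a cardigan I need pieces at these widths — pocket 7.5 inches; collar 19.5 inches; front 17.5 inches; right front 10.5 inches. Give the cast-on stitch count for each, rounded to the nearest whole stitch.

Rate = 18/4 = 4.5 sts per in.
pocket: 7.5 × 4.5 = 33.75 → 34.
collar: 19.5 × 4.5 = 87.75 → 88.
front: 17.5 × 4.5 = 78.75 → 79.
right front: 10.5 × 4.5 = 47.25 → 47.

pocket 34; collar 88; front 79; right front 47.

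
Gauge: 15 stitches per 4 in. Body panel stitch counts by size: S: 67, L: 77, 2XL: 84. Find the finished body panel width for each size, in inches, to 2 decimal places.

S 17.87 inches; L 20.53 inches; 2XL 22.40 inches.

15/4 = 3.75 sts per in.
S: 67 / 3.75 = 17.867 → 17.87 in.
L: 77 / 3.75 = 20.533 → 20.53 in.
2XL: 84 / 3.75 = 22.400 → 22.40 in.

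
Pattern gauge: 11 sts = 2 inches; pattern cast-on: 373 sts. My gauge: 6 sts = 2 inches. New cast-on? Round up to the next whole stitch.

Scale factor = 6 / 11 = 0.545.
373 × 6 / 11 = 203.45 sts.
→ 204 sts.

CO 204 sts.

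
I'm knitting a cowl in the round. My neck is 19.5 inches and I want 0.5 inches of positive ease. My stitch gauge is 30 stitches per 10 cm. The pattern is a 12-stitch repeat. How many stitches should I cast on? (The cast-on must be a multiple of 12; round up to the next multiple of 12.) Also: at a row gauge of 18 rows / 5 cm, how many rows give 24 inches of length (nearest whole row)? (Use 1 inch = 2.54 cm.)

Finished = 19.5 + 0.5 = 20 inches.
20 inches × 2.54 = 50.80 cm.
30/10 = 3 sts per cm; 50.80 × 3 = 152.40 sts.
Next multiple of 12 → 156.
24 inches = 60.96 cm; × 3.6 = 219.46 → 219 rows.

Cast on 156 stitches; work 219 rows.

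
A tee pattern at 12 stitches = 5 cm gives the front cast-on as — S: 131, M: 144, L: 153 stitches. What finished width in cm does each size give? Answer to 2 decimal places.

12/5 = 2.4 sts per cm.
S: 131 / 2.4 = 54.583 → 54.58 cm.
M: 144 / 2.4 = 60.000 → 60.00 cm.
L: 153 / 2.4 = 63.750 → 63.75 cm.

S 54.58 cm; M 60.00 cm; L 63.75 cm.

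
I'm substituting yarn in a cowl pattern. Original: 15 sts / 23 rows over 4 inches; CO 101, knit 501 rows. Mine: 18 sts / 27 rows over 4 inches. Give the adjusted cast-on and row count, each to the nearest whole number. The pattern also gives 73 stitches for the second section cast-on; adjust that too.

Stitches: 101 × 18/15 = 121.20 → 121.
Rows: 501 × 27/23 = 588.13 → 588.
second section cast-on: 73 × 18/15 = 87.60 → 88.

Cast on 121 stitches; work 588 rows; second section cast-on 88 stitches.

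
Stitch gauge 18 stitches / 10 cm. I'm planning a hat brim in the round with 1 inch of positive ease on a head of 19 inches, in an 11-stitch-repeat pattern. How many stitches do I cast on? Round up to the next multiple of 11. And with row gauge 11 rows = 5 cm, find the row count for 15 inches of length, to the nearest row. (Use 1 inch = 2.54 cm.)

Cast on 99 stitches; work 84 rows.

Finished = 19 + 1 = 20 inches.
20 inches × 2.54 = 50.80 cm.
18/10 = 1.8 sts per cm; 50.80 × 1.8 = 91.44 sts.
Next multiple of 11 → 99.
15 inches = 38.10 cm; × 2.2 = 83.82 → 84 rows.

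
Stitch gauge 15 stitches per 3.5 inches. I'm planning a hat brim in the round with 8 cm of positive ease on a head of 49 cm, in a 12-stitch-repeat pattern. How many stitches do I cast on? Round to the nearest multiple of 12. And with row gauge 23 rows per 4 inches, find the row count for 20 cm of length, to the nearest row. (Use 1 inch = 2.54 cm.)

Finished = 49 + 8 = 57 cm.
57 cm × 1/2.54 = 22.44 inches.
15/3.5 = 4.286 sts per in; 22.44 × 4.286 = 96.18 sts.
Nearest multiple of 12 → 96.
20 cm = 7.87 inches; × 5.75 = 45.28 → 45 rows.

Cast on 96 stitches; work 45 rows.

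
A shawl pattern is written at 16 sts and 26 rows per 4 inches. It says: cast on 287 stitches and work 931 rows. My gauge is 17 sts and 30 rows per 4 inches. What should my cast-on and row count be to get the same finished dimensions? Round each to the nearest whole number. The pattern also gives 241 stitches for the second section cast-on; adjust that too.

Cast on 305 stitches; work 1074 rows; second section cast-on 256 stitches.

Stitches: 287 × 17/16 = 304.94 → 305.
Rows: 931 × 30/26 = 1074.23 → 1074.
second section cast-on: 241 × 17/16 = 256.06 → 256.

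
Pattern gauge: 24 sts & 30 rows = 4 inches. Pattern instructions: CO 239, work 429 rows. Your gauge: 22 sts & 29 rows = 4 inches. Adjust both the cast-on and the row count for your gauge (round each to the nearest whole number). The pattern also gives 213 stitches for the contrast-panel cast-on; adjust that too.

Stitches: 239 × 22/24 = 219.08 → 219.
Rows: 429 × 29/30 = 414.70 → 415.
contrast-panel cast-on: 213 × 22/24 = 195.25 → 195.

Cast on 219 stitches; work 415 rows; contrast-panel cast-on 195 stitches.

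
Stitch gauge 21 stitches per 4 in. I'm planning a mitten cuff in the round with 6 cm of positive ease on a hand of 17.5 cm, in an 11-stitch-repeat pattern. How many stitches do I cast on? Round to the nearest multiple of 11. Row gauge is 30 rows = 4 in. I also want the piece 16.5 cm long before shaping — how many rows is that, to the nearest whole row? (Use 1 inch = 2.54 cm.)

Cast on 44 stitches; work 49 rows.

Finished = 17.5 + 6 = 23.5 cm.
23.5 cm × 1/2.54 = 9.25 inches.
21/4 = 5.25 sts per in; 9.25 × 5.25 = 48.57 sts.
Nearest multiple of 11 → 44.
16.5 cm = 6.50 inches; × 7.5 = 48.72 → 49 rows.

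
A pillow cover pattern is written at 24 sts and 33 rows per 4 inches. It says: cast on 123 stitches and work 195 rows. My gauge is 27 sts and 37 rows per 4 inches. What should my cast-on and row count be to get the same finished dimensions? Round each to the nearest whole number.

Stitches: 123 × 27/24 = 138.38 → 138.
Rows: 195 × 37/33 = 218.64 → 219.

Cast on 138 stitches; work 219 rows.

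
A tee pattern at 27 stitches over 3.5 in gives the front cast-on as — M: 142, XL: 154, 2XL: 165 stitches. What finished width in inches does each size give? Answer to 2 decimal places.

27/3.5 = 7.714 sts per in.
M: 142 / 7.714 = 18.407 → 18.41 in.
XL: 154 / 7.714 = 19.963 → 19.96 in.
2XL: 165 / 7.714 = 21.389 → 21.39 in.

M 18.41 inches; XL 19.96 inches; 2XL 21.39 inches.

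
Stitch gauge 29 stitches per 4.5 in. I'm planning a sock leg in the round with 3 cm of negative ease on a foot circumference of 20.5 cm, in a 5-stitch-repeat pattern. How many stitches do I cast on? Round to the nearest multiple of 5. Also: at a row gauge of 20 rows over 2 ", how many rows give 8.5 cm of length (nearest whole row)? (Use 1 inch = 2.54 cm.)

Cast on 45 stitches; work 33 rows.

Finished = 20.5 − 3 = 17.5 cm.
17.5 cm × 1/2.54 = 6.89 inches.
29/4.5 = 6.444 sts per in; 6.89 × 6.444 = 44.40 sts.
Nearest multiple of 5 → 45.
8.5 cm = 3.35 inches; × 10 = 33.46 → 33 rows.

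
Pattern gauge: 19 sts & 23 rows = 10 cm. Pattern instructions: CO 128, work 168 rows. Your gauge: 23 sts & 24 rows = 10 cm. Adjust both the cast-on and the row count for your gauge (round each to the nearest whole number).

Cast on 155 stitches; work 175 rows.

Stitches: 128 × 23/19 = 154.95 → 155.
Rows: 168 × 24/23 = 175.30 → 175.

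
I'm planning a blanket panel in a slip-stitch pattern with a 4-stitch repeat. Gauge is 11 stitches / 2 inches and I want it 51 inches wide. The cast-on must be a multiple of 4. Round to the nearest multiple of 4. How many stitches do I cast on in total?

11 / 2 = 5.5 sts per inch.
51 × 5.5 = 280.50 sts.
Nearest multiple of 4: 280.

Cast on 280 stitches.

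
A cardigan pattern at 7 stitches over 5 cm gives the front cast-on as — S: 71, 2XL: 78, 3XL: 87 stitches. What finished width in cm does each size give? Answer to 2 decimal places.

S 50.71 cm; 2XL 55.71 cm; 3XL 62.14 cm.

7/5 = 1.4 sts per cm.
S: 71 / 1.4 = 50.714 → 50.71 cm.
2XL: 78 / 1.4 = 55.714 → 55.71 cm.
3XL: 87 / 1.4 = 62.143 → 62.14 cm.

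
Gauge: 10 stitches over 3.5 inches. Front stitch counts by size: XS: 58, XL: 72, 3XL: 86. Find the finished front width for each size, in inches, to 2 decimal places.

10/3.5 = 2.857 sts per in.
XS: 58 / 2.857 = 20.300 → 20.30 in.
XL: 72 / 2.857 = 25.200 → 25.20 in.
3XL: 86 / 2.857 = 30.100 → 30.10 in.

XS 20.30 inches; XL 25.20 inches; 3XL 30.10 inches.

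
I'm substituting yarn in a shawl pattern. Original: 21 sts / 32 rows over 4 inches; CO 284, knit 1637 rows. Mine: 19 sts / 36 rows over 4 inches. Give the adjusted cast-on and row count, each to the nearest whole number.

Cast on 257 stitches; work 1842 rows.

Stitches: 284 × 19/21 = 256.95 → 257.
Rows: 1637 × 36/32 = 1841.62 → 1842.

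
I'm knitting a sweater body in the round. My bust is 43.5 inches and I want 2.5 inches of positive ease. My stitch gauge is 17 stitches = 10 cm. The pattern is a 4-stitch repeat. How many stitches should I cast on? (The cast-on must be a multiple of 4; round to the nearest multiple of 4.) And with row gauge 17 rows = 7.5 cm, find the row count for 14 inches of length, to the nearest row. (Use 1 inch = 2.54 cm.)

Finished = 43.5 + 2.5 = 46 inches.
46 inches × 2.54 = 116.84 cm.
17/10 = 1.7 sts per cm; 116.84 × 1.7 = 198.63 sts.
Nearest multiple of 4 → 200.
14 inches = 35.56 cm; × 2.267 = 80.60 → 81 rows.

Cast on 200 stitches; work 81 rows.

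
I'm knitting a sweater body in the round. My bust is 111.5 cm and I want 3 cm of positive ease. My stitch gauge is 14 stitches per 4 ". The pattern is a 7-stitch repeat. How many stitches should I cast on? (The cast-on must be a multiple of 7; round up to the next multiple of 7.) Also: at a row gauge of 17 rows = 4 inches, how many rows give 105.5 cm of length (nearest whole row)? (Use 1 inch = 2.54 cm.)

Finished = 111.5 + 3 = 114.5 cm.
114.5 cm × 1/2.54 = 45.08 inches.
14/4 = 3.5 sts per in; 45.08 × 3.5 = 157.78 sts.
Next multiple of 7 → 161.
105.5 cm = 41.54 inches; × 4.25 = 176.53 → 177 rows.

Cast on 161 stitches; work 177 rows.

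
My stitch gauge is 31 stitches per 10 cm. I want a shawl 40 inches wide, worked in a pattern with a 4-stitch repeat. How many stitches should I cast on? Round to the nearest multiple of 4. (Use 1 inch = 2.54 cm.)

CO 316 sts.

40 in = 40 × 2.54 = 101.60 cm.
31 / 10 = 3.1 sts/cm.
101.60 × 3.1 = 314.96 sts.
→ 316.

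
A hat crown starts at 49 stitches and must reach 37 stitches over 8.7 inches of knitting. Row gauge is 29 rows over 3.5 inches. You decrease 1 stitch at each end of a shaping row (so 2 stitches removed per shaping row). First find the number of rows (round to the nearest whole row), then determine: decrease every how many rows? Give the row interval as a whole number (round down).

Rows = 8.7 × 8.286 = 72.1 → 72 rows.
Stitches to remove: 12 → 6 shaping rows (at 2 st each).
72 / 6 = 12.00 → every 12 rows.

Decrease every 12th row.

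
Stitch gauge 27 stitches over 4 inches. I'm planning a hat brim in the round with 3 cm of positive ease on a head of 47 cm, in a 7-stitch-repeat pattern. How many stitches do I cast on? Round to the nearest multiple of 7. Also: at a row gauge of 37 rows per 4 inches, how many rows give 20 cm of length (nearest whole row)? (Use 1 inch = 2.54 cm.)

Finished = 47 + 3 = 50 cm.
50 cm × 1/2.54 = 19.69 inches.
27/4 = 6.75 sts per in; 19.69 × 6.75 = 132.87 sts.
Nearest multiple of 7 → 133.
20 cm = 7.87 inches; × 9.25 = 72.83 → 73 rows.

Cast on 133 stitches; work 73 rows.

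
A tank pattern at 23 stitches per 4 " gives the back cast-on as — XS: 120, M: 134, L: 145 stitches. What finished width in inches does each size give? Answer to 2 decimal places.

23/4 = 5.75 sts per in.
XS: 120 / 5.75 = 20.870 → 20.87 in.
M: 134 / 5.75 = 23.304 → 23.30 in.
L: 145 / 5.75 = 25.217 → 25.22 in.

XS 20.87 inches; M 23.30 inches; L 25.22 inches.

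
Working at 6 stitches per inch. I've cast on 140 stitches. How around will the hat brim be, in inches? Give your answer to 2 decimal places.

6 stitches / 1 inch = 6 stitches per inch.
140 / 6 = 23.333 inches.

23.33 inches.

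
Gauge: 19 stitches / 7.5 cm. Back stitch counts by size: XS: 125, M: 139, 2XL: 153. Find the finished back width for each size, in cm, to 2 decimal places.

XS 49.34 cm; M 54.87 cm; 2XL 60.39 cm.

19/7.5 = 2.533 sts per cm.
XS: 125 / 2.533 = 49.342 → 49.34 cm.
M: 139 / 2.533 = 54.868 → 54.87 cm.
2XL: 153 / 2.533 = 60.395 → 60.39 cm.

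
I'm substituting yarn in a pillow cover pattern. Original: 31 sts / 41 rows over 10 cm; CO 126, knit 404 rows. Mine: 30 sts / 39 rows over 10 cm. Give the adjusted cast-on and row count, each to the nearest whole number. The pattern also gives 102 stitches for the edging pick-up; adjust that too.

Cast on 122 stitches; work 384 rows; edging pick-up 99 stitches.

Stitches: 126 × 30/31 = 121.94 → 122.
Rows: 404 × 39/41 = 384.29 → 384.
edging pick-up: 102 × 30/31 = 98.71 → 99.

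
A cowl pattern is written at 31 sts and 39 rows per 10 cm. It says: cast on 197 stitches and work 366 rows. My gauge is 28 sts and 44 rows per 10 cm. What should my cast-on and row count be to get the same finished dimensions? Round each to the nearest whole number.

Cast on 178 stitches; work 413 rows.

Stitches: 197 × 28/31 = 177.94 → 178.
Rows: 366 × 44/39 = 412.92 → 413.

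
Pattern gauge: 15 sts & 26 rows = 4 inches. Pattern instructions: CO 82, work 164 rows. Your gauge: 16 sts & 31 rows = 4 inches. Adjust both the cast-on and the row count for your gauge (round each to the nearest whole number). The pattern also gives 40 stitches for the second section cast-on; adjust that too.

Cast on 87 stitches; work 196 rows; second section cast-on 43 stitches.

Stitches: 82 × 16/15 = 87.47 → 87.
Rows: 164 × 31/26 = 195.54 → 196.
second section cast-on: 40 × 16/15 = 42.67 → 43.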